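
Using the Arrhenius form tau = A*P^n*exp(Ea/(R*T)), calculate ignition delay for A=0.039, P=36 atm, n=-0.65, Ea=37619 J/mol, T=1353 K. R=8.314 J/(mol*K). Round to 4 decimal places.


tau = A * P^n * exp(Ea/(R*T))
P^n = 36^(-0.65) = 0.09736511
Ea/(R*T) = 37619/(8.314*1353) = 3.344255
exp(Ea/(R*T)) = 28.339465
tau = 0.039 * 0.09736511 * 28.339465 = 0.1076 ms


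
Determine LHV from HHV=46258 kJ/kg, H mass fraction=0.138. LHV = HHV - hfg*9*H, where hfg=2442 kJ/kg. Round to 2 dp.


LHV = HHV - hfg * 9 * H
Water correction = 2442 * 9 * 0.138 = 3032.964 kJ/kg
LHV = 46258 - 3032.964 = 43225.04 kJ/kg


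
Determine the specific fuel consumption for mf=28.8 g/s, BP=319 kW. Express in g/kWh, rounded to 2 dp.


SFC = (mf / BP) * 3600
Rate = 28.8 / 319 = 0.090282 g/(s*kW)
SFC = 0.090282 * 3600 = 325.02 g/kWh


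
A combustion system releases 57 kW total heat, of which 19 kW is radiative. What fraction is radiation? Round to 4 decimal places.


f_rad = Q_rad / Q_total
f_rad = 19 / 57 = 0.3333


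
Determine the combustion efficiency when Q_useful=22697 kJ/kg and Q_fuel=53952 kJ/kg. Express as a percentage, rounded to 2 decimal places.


Efficiency = (Q_useful / Q_fuel) * 100
Efficiency = (22697 / 53952) * 100
Efficiency = 0.4207 * 100 = 42.07%


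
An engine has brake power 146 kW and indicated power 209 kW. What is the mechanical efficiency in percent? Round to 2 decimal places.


eta_mech = (BP / IP) * 100
Ratio = 146 / 209 = 0.6986
eta_mech = 0.6986 * 100 = 69.86%


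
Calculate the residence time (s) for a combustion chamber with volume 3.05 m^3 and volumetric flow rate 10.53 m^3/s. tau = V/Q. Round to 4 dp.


tau = V / Q_flow
tau = 3.05 / 10.53 = 0.2896 s


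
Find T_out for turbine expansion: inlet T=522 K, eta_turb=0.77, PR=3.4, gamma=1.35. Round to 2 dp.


T_out = T_in * (1 - eta * (1 - PR^(-(gamma-1)/gamma)))
Exponent = -(1.35-1)/1.35 = -0.25925926
PR^exp = 3.4^(-0.25925926) = 0.72813041
Factor = 1 - 0.77*(1 - 0.72813041) = 0.79066042
T_out = 522 * 0.79066042 = 412.72 K


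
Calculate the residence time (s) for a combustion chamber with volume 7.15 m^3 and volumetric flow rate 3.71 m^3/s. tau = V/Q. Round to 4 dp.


tau = V / Q_flow
tau = 7.15 / 3.71 = 1.9272 s


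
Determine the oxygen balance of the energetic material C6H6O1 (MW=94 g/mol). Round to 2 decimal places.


OB = -1600 * (2C + H/2 - O) / MW
Inner = 2*6 + 6/2 - 1 = 14.00
OB = -1600 * 14.00 / 94 = -238.30%


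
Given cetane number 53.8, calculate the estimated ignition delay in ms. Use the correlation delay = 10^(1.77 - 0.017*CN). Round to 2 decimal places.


delay = 10^(1.77 - 0.017*CN)
Exponent = 1.77 - 0.017*53.8 = 0.8554
delay = 10^0.8554 = 7.17 ms


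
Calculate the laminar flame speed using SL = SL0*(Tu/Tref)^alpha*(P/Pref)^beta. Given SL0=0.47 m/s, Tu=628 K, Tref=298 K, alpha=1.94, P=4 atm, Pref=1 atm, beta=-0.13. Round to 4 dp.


SL = SL0 * (Tu/Tref)^alpha * (P/Pref)^beta
T ratio = 628/298 = 2.10738255
(T ratio)^alpha = 2.10738255^1.94 = 4.246803
(P/Pref)^beta = 4^(-0.13) = 0.835088
SL = 0.47 * 4.246803 * 0.835088 = 1.6668 m/s


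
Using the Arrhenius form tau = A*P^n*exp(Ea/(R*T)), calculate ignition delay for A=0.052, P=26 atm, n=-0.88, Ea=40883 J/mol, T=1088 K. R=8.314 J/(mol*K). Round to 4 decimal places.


tau = A * P^n * exp(Ea/(R*T))
P^n = 26^(-0.88) = 0.05686217
Ea/(R*T) = 40883/(8.314*1088) = 4.519640
exp(Ea/(R*T)) = 91.802541
tau = 0.052 * 0.05686217 * 91.802541 = 0.2714 ms


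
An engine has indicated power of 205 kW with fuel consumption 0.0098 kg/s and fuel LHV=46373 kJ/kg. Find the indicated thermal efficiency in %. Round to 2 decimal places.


eta_ith = (IP / (mf * LHV)) * 100
Denominator = 0.0098 * 46373 = 454.4554 kW
eta_ith = (205 / 454.4554) * 100 = 45.11%


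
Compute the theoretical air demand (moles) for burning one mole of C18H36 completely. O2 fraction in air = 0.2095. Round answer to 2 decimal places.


Balanced combustion: C18H36 + 27 O2 -> 18 CO2 + 18 H2O
O2 needed = C + H/4 = 18 + 36/4 = 27.00 moles
Air moles = O2 / 0.2095 = 27.00 / 0.2095 = 128.88 moles air


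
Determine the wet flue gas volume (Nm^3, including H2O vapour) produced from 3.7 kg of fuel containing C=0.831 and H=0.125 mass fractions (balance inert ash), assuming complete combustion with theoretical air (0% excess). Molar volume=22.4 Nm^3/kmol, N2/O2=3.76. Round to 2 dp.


Per kg fuel: CO2 = (C/12 kmol)*22.4 = (0.831/12)*22.4 = 1.55120 Nm^3
Per kg fuel: H2O = (H/2 kmol)*22.4 = (0.125/2)*22.4 = 1.40000 Nm^3
O2 needed per kg fuel = C/12 + H/4 = 0.831/12 + 0.125/4 = 0.10050000 kmol
Per kg fuel: N2 = O2*3.76*22.4 = 0.10050000*3.76*22.4 = 8.46451 Nm^3
Total per kg = 1.55120 + 1.40000 + 8.46451 = 11.41571 Nm^3
Total = 11.41571 * 3.7 = 42.24 Nm^3


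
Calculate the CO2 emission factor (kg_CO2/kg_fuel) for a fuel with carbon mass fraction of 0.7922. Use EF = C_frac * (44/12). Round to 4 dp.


EF = C_frac * (M_CO2 / M_C)
EF = 0.7922 * (44/12)
EF = 0.7922 * 3.666667 = 2.9047 kg_CO2/kg_fuel


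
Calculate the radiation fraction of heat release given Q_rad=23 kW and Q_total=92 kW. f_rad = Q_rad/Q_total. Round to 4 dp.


f_rad = Q_rad / Q_total
f_rad = 23 / 92 = 0.2500


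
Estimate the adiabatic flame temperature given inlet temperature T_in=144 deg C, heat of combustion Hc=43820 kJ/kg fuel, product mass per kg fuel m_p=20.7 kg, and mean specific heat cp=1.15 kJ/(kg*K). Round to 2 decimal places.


T_ad = T_in + Hc / (m_p * cp)
Denominator = 20.7 * 1.15 = 23.8050
Temperature rise = 43820 / 23.8050 = 1840.79 K
T_ad = 144 + 1840.79 = 1984.79 deg C


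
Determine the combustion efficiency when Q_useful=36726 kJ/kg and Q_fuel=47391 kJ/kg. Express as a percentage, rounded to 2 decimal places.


Efficiency = (Q_useful / Q_fuel) * 100
Efficiency = (36726 / 47391) * 100
Efficiency = 0.7750 * 100 = 77.50%


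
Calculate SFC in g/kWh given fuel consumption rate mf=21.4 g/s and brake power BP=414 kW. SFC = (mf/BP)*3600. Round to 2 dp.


SFC = (mf / BP) * 3600
Rate = 21.4 / 414 = 0.051691 g/(s*kW)
SFC = 0.051691 * 3600 = 186.09 g/kWh


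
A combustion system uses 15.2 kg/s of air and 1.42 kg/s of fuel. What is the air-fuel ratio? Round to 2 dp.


AFR = m_air / m_fuel
AFR = 15.2 / 1.42 = 10.70


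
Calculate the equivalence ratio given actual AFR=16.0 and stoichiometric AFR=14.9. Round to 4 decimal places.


phi = AFR_stoich / AFR_actual
phi = 14.9 / 16.0 = 0.9313


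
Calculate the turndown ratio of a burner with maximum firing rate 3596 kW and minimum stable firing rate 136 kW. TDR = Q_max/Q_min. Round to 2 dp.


TDR = Q_max / Q_min
TDR = 3596 / 136 = 26.44


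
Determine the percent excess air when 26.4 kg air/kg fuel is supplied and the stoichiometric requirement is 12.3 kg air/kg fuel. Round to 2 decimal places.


Excess air = actual - stoichiometric = 26.4 - 12.3 = 14.10 kg/kg fuel
Excess air % = (excess / stoich) * 100 = (14.10 / 12.3) * 100 = 114.63%


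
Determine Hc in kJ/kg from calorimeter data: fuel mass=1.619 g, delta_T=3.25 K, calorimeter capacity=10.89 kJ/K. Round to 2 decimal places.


Hc = C_cal * delta_T / m_fuel
Q_released = 10.89 * 3.25 = 35.3925 kJ
m_fuel = 1.619 g = 1.619/1000 kg = 0.001619 kg
Hc = 35.3925 / 0.001619 = 21860.72 kJ/kg


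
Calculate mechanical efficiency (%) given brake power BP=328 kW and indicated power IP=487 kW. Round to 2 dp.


eta_mech = (BP / IP) * 100
Ratio = 328 / 487 = 0.6735
eta_mech = 0.6735 * 100 = 67.35%


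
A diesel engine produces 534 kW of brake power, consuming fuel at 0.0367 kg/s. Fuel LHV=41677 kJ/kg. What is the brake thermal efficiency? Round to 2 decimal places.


eta_BTE = (BP / (mf * LHV)) * 100
Denominator = 0.0367 * 41677 = 1529.5459 kW
eta_BTE = (534 / 1529.5459) * 100 = 34.91%


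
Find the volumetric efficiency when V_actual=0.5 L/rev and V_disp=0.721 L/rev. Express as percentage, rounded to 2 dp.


eta_v = (V_actual / V_disp) * 100
Ratio = 0.5 / 0.721 = 0.6935
eta_v = 0.6935 * 100 = 69.35%


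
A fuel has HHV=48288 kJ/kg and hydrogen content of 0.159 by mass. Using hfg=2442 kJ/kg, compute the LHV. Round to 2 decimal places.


LHV = HHV - hfg * 9 * H
Water correction = 2442 * 9 * 0.159 = 3494.502 kJ/kg
LHV = 48288 - 3494.502 = 44793.50 kJ/kg


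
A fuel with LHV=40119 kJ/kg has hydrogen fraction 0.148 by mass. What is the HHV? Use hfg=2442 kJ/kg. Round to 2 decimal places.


HHV = LHV + hfg * 9 * H
Water addition = 2442 * 9 * 0.148 = 3252.744 kJ/kg
HHV = 40119 + 3252.744 = 43371.74 kJ/kg


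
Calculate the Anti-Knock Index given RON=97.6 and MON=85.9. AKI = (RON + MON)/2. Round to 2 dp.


AKI = (RON + MON) / 2
AKI = (97.6 + 85.9) / 2
AKI = 183.5 / 2 = 91.75


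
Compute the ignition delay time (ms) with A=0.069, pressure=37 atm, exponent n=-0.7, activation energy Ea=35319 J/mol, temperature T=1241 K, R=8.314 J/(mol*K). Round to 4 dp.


tau = A * P^n * exp(Ea/(R*T))
P^n = 37^(-0.7) = 0.07984703
Ea/(R*T) = 35319/(8.314*1241) = 3.423155
exp(Ea/(R*T)) = 30.666022
tau = 0.069 * 0.07984703 * 30.666022 = 0.1690 ms


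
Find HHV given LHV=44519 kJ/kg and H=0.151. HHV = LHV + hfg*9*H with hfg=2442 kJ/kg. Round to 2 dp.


HHV = LHV + hfg * 9 * H
Water addition = 2442 * 9 * 0.151 = 3318.678 kJ/kg
HHV = 44519 + 3318.678 = 47837.68 kJ/kg


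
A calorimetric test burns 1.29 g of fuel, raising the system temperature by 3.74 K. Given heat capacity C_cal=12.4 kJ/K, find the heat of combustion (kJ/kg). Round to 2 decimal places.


Hc = C_cal * delta_T / m_fuel
Q_released = 12.4 * 3.74 = 46.3760 kJ
m_fuel = 1.29 g = 1.29/1000 kg = 0.001290 kg
Hc = 46.3760 / 0.001290 = 35950.39 kJ/kg


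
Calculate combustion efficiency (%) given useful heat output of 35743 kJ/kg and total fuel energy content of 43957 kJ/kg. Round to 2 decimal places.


Efficiency = (Q_useful / Q_fuel) * 100
Efficiency = (35743 / 43957) * 100
Efficiency = 0.8131 * 100 = 81.31%


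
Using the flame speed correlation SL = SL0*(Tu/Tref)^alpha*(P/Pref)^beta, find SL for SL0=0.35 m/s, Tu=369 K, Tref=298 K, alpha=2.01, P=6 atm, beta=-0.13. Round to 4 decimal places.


SL = SL0 * (Tu/Tref)^alpha * (P/Pref)^beta
T ratio = 369/298 = 1.23825503
(T ratio)^alpha = 1.23825503^2.01 = 1.536556
(P/Pref)^beta = 6^(-0.13) = 0.792210
SL = 0.35 * 1.536556 * 0.792210 = 0.4260 m/s


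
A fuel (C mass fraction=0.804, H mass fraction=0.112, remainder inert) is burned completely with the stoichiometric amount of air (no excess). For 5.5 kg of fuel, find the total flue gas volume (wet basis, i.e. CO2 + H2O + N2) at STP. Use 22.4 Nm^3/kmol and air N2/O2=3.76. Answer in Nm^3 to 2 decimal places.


Per kg fuel: CO2 = (C/12 kmol)*22.4 = (0.804/12)*22.4 = 1.50080 Nm^3
Per kg fuel: H2O = (H/2 kmol)*22.4 = (0.112/2)*22.4 = 1.25440 Nm^3
O2 needed per kg fuel = C/12 + H/4 = 0.804/12 + 0.112/4 = 0.09500000 kmol
Per kg fuel: N2 = O2*3.76*22.4 = 0.09500000*3.76*22.4 = 8.00128 Nm^3
Total per kg = 1.50080 + 1.25440 + 8.00128 = 10.75648 Nm^3
Total = 10.75648 * 5.5 = 59.16 Nm^3


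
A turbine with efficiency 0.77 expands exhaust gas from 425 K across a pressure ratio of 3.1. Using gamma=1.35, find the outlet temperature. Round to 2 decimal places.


T_out = T_in * (1 - eta * (1 - PR^(-(gamma-1)/gamma)))
Exponent = -(1.35-1)/1.35 = -0.25925926
PR^exp = 3.1^(-0.25925926) = 0.74577862
Factor = 1 - 0.77*(1 - 0.74577862) = 0.80424954
T_out = 425 * 0.80424954 = 341.81 K


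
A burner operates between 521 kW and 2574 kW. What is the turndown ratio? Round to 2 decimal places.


TDR = Q_max / Q_min
TDR = 2574 / 521 = 4.94


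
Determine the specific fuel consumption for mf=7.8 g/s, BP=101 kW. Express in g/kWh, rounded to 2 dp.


SFC = (mf / BP) * 3600
Rate = 7.8 / 101 = 0.077228 g/(s*kW)
SFC = 0.077228 * 3600 = 278.02 g/kWh


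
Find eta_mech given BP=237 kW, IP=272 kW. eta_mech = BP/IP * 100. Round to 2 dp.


eta_mech = (BP / IP) * 100
Ratio = 237 / 272 = 0.8713
eta_mech = 0.8713 * 100 = 87.13%


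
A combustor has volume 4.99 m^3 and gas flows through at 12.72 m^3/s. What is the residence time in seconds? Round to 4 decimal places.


tau = V / Q_flow
tau = 4.99 / 12.72 = 0.3923 s


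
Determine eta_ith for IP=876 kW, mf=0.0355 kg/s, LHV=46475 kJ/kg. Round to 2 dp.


eta_ith = (IP / (mf * LHV)) * 100
Denominator = 0.0355 * 46475 = 1649.8625 kW
eta_ith = (876 / 1649.8625) * 100 = 53.10%


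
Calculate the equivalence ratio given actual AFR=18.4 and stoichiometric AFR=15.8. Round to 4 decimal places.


phi = AFR_stoich / AFR_actual
phi = 15.8 / 18.4 = 0.8587


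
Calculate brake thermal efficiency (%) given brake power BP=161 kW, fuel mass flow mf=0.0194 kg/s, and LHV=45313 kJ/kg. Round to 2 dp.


eta_BTE = (BP / (mf * LHV)) * 100
Denominator = 0.0194 * 45313 = 879.0722 kW
eta_BTE = (161 / 879.0722) * 100 = 18.31%


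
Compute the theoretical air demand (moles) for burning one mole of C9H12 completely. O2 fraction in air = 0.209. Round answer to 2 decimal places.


Balanced combustion: C9H12 + 12 O2 -> 9 CO2 + 6 H2O
O2 needed = C + H/4 = 9 + 12/4 = 12.00 moles
Air moles = O2 / 0.209 = 12.00 / 0.209 = 57.42 moles air


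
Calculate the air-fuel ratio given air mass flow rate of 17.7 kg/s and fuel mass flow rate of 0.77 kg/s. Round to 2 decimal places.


AFR = m_air / m_fuel
AFR = 17.7 / 0.77 = 22.99


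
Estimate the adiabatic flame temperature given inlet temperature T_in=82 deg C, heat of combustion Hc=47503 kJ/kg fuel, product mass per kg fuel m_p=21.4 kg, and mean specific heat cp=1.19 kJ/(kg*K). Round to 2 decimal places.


T_ad = T_in + Hc / (m_p * cp)
Denominator = 21.4 * 1.19 = 25.4660
Temperature rise = 47503 / 25.4660 = 1865.35 K
T_ad = 82 + 1865.35 = 1947.35 deg C


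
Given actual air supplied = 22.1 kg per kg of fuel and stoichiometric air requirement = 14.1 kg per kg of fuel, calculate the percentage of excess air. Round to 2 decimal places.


Excess air = actual - stoichiometric = 22.1 - 14.1 = 8.00 kg/kg fuel
Excess air % = (excess / stoich) * 100 = (8.00 / 14.1) * 100 = 56.74%


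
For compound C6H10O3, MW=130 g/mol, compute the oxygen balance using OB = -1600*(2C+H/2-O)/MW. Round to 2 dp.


OB = -1600 * (2C + H/2 - O) / MW
Inner = 2*6 + 10/2 - 3 = 14.00
OB = -1600 * 14.00 / 130 = -172.31%


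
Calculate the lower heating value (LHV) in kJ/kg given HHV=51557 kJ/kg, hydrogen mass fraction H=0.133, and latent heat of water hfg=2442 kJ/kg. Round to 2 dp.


LHV = HHV - hfg * 9 * H
Water correction = 2442 * 9 * 0.133 = 2923.074 kJ/kg
LHV = 51557 - 2923.074 = 48633.93 kJ/kg


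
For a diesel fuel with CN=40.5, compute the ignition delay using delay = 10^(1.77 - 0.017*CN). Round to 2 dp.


delay = 10^(1.77 - 0.017*CN)
Exponent = 1.77 - 0.017*40.5 = 1.0815
delay = 10^1.0815 = 12.06 ms


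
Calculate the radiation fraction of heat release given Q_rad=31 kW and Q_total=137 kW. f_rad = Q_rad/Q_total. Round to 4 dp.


f_rad = Q_rad / Q_total
f_rad = 31 / 137 = 0.2263


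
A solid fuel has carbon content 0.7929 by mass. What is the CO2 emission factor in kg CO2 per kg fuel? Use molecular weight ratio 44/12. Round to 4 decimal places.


EF = C_frac * (M_CO2 / M_C)
EF = 0.7929 * (44/12)
EF = 0.7929 * 3.666667 = 2.9073 kg_CO2/kg_fuel


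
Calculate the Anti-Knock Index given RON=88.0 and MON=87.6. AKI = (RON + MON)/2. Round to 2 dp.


AKI = (RON + MON) / 2
AKI = (88.0 + 87.6) / 2
AKI = 175.6 / 2 = 87.80


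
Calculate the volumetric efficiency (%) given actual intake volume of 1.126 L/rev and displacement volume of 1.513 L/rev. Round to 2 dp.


eta_v = (V_actual / V_disp) * 100
Ratio = 1.126 / 1.513 = 0.7442
eta_v = 0.7442 * 100 = 74.42%


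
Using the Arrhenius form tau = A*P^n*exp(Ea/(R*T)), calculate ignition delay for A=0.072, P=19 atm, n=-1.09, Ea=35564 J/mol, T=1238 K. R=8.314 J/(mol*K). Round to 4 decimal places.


tau = A * P^n * exp(Ea/(R*T))
P^n = 19^(-1.09) = 0.04037928
Ea/(R*T) = 35564/(8.314*1238) = 3.455254
exp(Ea/(R*T)) = 31.666320
tau = 0.072 * 0.04037928 * 31.666320 = 0.0921 ms


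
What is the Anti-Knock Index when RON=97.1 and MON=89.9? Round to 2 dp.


AKI = (RON + MON) / 2
AKI = (97.1 + 89.9) / 2
AKI = 187.0 / 2 = 93.50


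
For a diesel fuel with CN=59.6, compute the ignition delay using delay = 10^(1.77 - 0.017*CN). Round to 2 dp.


delay = 10^(1.77 - 0.017*CN)
Exponent = 1.77 - 0.017*59.6 = 0.7568
delay = 10^0.7568 = 5.71 ms


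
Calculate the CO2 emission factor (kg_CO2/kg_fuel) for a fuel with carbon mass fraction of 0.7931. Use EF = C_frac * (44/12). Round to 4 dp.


EF = C_frac * (M_CO2 / M_C)
EF = 0.7931 * (44/12)
EF = 0.7931 * 3.666667 = 2.9080 kg_CO2/kg_fuel


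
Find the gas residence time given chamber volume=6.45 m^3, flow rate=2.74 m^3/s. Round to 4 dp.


tau = V / Q_flow
tau = 6.45 / 2.74 = 2.3540 s


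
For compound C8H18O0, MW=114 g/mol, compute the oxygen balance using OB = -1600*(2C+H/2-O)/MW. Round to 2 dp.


OB = -1600 * (2C + H/2 - O) / MW
Inner = 2*8 + 18/2 - 0 = 25.00
OB = -1600 * 25.00 / 114 = -350.88%


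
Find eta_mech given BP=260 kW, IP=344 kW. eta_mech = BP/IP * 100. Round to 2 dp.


eta_mech = (BP / IP) * 100
Ratio = 260 / 344 = 0.7558
eta_mech = 0.7558 * 100 = 75.58%


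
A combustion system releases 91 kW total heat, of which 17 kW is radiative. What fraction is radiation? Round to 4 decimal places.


f_rad = Q_rad / Q_total
f_rad = 17 / 91 = 0.1868


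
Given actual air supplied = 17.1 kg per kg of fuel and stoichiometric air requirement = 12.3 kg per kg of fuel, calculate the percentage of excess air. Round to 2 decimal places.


Excess air = actual - stoichiometric = 17.1 - 12.3 = 4.80 kg/kg fuel
Excess air % = (excess / stoich) * 100 = (4.80 / 12.3) * 100 = 39.02%


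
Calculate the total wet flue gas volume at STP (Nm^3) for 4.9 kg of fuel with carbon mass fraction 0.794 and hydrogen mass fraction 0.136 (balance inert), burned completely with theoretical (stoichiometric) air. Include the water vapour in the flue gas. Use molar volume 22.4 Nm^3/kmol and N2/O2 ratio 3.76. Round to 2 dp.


Per kg fuel: CO2 = (C/12 kmol)*22.4 = (0.794/12)*22.4 = 1.48213 Nm^3
Per kg fuel: H2O = (H/2 kmol)*22.4 = (0.136/2)*22.4 = 1.52320 Nm^3
O2 needed per kg fuel = C/12 + H/4 = 0.794/12 + 0.136/4 = 0.10016667 kmol
Per kg fuel: N2 = O2*3.76*22.4 = 0.10016667*3.76*22.4 = 8.43644 Nm^3
Total per kg = 1.48213 + 1.52320 + 8.43644 = 11.44177 Nm^3
Total = 11.44177 * 4.9 = 56.06 Nm^3


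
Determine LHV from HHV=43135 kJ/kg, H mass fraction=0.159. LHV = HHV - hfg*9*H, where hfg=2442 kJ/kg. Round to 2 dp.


LHV = HHV - hfg * 9 * H
Water correction = 2442 * 9 * 0.159 = 3494.502 kJ/kg
LHV = 43135 - 3494.502 = 39640.50 kJ/kg


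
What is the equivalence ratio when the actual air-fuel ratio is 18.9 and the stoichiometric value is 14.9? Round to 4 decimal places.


phi = AFR_stoich / AFR_actual
phi = 14.9 / 18.9 = 0.7884


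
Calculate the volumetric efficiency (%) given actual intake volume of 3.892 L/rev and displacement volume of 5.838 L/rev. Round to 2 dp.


eta_v = (V_actual / V_disp) * 100
Ratio = 3.892 / 5.838 = 0.6667
eta_v = 0.6667 * 100 = 66.67%


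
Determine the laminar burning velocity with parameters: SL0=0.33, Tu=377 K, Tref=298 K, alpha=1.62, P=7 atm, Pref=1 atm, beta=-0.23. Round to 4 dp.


SL = SL0 * (Tu/Tref)^alpha * (P/Pref)^beta
T ratio = 377/298 = 1.26510067
(T ratio)^alpha = 1.26510067^1.62 = 1.463668
(P/Pref)^beta = 7^(-0.23) = 0.639186
SL = 0.33 * 1.463668 * 0.639186 = 0.3087 m/s


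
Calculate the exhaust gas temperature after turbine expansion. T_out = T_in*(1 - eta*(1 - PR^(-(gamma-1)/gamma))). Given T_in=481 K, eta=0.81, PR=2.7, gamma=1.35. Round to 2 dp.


T_out = T_in * (1 - eta * (1 - PR^(-(gamma-1)/gamma)))
Exponent = -(1.35-1)/1.35 = -0.25925926
PR^exp = 2.7^(-0.25925926) = 0.77297411
Factor = 1 - 0.81*(1 - 0.77297411) = 0.81610903
T_out = 481 * 0.81610903 = 392.55 K


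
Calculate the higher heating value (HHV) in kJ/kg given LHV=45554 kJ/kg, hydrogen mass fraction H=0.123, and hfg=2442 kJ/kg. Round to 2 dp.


HHV = LHV + hfg * 9 * H
Water addition = 2442 * 9 * 0.123 = 2703.294 kJ/kg
HHV = 45554 + 2703.294 = 48257.29 kJ/kg


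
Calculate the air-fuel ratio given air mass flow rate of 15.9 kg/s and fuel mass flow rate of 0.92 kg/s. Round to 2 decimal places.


AFR = m_air / m_fuel
AFR = 15.9 / 0.92 = 17.28


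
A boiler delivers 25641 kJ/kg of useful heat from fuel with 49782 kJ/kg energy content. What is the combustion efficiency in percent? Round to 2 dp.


Efficiency = (Q_useful / Q_fuel) * 100
Efficiency = (25641 / 49782) * 100
Efficiency = 0.5151 * 100 = 51.51%


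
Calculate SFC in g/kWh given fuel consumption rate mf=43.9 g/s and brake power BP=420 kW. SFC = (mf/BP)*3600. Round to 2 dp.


SFC = (mf / BP) * 3600
Rate = 43.9 / 420 = 0.104524 g/(s*kW)
SFC = 0.104524 * 3600 = 376.29 g/kWh


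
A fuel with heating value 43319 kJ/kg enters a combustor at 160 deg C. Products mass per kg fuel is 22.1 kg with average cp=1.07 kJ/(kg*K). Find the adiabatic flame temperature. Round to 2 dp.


T_ad = T_in + Hc / (m_p * cp)
Denominator = 22.1 * 1.07 = 23.6470
Temperature rise = 43319 / 23.6470 = 1831.90 K
T_ad = 160 + 1831.90 = 1991.90 deg C


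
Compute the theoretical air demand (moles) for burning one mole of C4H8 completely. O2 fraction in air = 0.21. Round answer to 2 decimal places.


Balanced combustion: C4H8 + 6 O2 -> 4 CO2 + 4 H2O
O2 needed = C + H/4 = 4 + 8/4 = 6.00 moles
Air moles = O2 / 0.21 = 6.00 / 0.21 = 28.57 moles air


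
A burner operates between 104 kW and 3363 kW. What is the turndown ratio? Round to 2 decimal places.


TDR = Q_max / Q_min
TDR = 3363 / 104 = 32.34


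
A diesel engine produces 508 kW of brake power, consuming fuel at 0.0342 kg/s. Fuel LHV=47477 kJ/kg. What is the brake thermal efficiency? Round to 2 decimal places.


eta_BTE = (BP / (mf * LHV)) * 100
Denominator = 0.0342 * 47477 = 1623.7134 kW
eta_BTE = (508 / 1623.7134) * 100 = 31.29%


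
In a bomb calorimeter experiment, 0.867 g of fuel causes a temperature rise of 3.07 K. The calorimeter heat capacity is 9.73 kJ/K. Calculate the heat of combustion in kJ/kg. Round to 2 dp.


Hc = C_cal * delta_T / m_fuel
Q_released = 9.73 * 3.07 = 29.8711 kJ
m_fuel = 0.867 g = 0.867/1000 kg = 0.000867 kg
Hc = 29.8711 / 0.000867 = 34453.40 kJ/kg


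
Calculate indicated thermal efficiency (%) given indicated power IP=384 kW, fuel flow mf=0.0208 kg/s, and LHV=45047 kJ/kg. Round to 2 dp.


eta_ith = (IP / (mf * LHV)) * 100
Denominator = 0.0208 * 45047 = 936.9776 kW
eta_ith = (384 / 936.9776) * 100 = 40.98%


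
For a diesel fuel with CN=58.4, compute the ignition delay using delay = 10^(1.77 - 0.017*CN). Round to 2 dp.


delay = 10^(1.77 - 0.017*CN)
Exponent = 1.77 - 0.017*58.4 = 0.7772
delay = 10^0.7772 = 5.99 ms


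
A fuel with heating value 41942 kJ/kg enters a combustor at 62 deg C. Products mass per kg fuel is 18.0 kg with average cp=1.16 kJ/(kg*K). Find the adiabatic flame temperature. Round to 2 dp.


T_ad = T_in + Hc / (m_p * cp)
Denominator = 18.0 * 1.16 = 20.8800
Temperature rise = 41942 / 20.8800 = 2008.72 K
T_ad = 62 + 2008.72 = 2070.72 deg C


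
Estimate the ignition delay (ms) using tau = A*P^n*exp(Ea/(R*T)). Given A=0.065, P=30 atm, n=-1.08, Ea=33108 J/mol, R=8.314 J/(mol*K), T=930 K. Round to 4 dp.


tau = A * P^n * exp(Ea/(R*T))
P^n = 30^(-1.08) = 0.02539271
Ea/(R*T) = 33108/(8.314*930) = 4.281934
exp(Ea/(R*T)) = 72.380295
tau = 0.065 * 0.02539271 * 72.380295 = 0.1195 ms


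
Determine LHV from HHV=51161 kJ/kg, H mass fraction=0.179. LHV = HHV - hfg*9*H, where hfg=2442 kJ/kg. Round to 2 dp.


LHV = HHV - hfg * 9 * H
Water correction = 2442 * 9 * 0.179 = 3934.062 kJ/kg
LHV = 51161 - 3934.062 = 47226.94 kJ/kg


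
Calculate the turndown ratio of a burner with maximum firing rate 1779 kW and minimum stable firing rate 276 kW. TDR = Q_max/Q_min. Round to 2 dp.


TDR = Q_max / Q_min
TDR = 1779 / 276 = 6.45


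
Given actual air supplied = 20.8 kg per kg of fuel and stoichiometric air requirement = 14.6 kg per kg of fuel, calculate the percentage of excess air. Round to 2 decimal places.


Excess air = actual - stoichiometric = 20.8 - 14.6 = 6.20 kg/kg fuel
Excess air % = (excess / stoich) * 100 = (6.20 / 14.6) * 100 = 42.47%


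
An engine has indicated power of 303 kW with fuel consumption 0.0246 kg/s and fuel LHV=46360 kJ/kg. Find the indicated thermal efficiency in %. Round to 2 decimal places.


eta_ith = (IP / (mf * LHV)) * 100
Denominator = 0.0246 * 46360 = 1140.4560 kW
eta_ith = (303 / 1140.4560) * 100 = 26.57%


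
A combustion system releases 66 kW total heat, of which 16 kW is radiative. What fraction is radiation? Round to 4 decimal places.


f_rad = Q_rad / Q_total
f_rad = 16 / 66 = 0.2424


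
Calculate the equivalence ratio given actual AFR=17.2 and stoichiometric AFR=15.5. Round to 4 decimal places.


phi = AFR_stoich / AFR_actual
phi = 15.5 / 17.2 = 0.9012


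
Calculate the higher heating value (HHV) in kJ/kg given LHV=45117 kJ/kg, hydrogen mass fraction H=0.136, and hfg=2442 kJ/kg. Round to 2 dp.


HHV = LHV + hfg * 9 * H
Water addition = 2442 * 9 * 0.136 = 2989.008 kJ/kg
HHV = 45117 + 2989.008 = 48106.01 kJ/kg


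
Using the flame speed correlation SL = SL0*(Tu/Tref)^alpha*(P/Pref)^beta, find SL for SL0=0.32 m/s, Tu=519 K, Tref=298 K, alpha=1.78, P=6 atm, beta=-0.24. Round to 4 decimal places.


SL = SL0 * (Tu/Tref)^alpha * (P/Pref)^beta
T ratio = 519/298 = 1.74161074
(T ratio)^alpha = 1.74161074^1.78 = 2.684683
(P/Pref)^beta = 6^(-0.24) = 0.650495
SL = 0.32 * 2.684683 * 0.650495 = 0.5588 m/s


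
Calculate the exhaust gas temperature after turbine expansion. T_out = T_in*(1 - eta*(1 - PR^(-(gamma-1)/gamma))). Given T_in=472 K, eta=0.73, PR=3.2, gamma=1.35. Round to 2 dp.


T_out = T_in * (1 - eta * (1 - PR^(-(gamma-1)/gamma)))
Exponent = -(1.35-1)/1.35 = -0.25925926
PR^exp = 3.2^(-0.25925926) = 0.73966521
Factor = 1 - 0.73*(1 - 0.73966521) = 0.80995560
T_out = 472 * 0.80995560 = 382.30 K


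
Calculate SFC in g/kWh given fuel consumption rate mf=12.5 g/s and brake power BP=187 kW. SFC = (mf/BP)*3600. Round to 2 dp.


SFC = (mf / BP) * 3600
Rate = 12.5 / 187 = 0.066845 g/(s*kW)
SFC = 0.066845 * 3600 = 240.64 g/kWh


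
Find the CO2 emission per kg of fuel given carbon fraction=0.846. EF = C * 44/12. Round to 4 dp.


EF = C_frac * (M_CO2 / M_C)
EF = 0.846 * (44/12)
EF = 0.846 * 3.666667 = 3.1020 kg_CO2/kg_fuel


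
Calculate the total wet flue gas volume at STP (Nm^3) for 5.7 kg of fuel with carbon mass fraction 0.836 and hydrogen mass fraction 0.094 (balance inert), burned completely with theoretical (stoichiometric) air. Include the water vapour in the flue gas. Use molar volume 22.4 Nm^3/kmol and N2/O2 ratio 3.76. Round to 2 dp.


Per kg fuel: CO2 = (C/12 kmol)*22.4 = (0.836/12)*22.4 = 1.56053 Nm^3
Per kg fuel: H2O = (H/2 kmol)*22.4 = (0.094/2)*22.4 = 1.05280 Nm^3
O2 needed per kg fuel = C/12 + H/4 = 0.836/12 + 0.094/4 = 0.09316667 kmol
Per kg fuel: N2 = O2*3.76*22.4 = 0.09316667*3.76*22.4 = 7.84687 Nm^3
Total per kg = 1.56053 + 1.05280 + 7.84687 = 10.46020 Nm^3
Total = 10.46020 * 5.7 = 59.62 Nm^3


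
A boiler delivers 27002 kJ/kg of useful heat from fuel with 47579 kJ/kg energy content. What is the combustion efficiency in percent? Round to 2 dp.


Efficiency = (Q_useful / Q_fuel) * 100
Efficiency = (27002 / 47579) * 100
Efficiency = 0.5675 * 100 = 56.75%


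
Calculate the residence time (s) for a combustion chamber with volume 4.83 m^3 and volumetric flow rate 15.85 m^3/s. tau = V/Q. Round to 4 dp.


tau = V / Q_flow
tau = 4.83 / 15.85 = 0.3047 s


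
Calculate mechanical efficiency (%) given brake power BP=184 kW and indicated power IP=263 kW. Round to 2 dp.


eta_mech = (BP / IP) * 100
Ratio = 184 / 263 = 0.6996
eta_mech = 0.6996 * 100 = 69.96%


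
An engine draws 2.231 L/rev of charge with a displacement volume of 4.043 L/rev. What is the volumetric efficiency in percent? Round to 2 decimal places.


eta_v = (V_actual / V_disp) * 100
Ratio = 2.231 / 4.043 = 0.5518
eta_v = 0.5518 * 100 = 55.18%


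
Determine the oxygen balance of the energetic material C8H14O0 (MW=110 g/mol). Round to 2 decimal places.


OB = -1600 * (2C + H/2 - O) / MW
Inner = 2*8 + 14/2 - 0 = 23.00
OB = -1600 * 23.00 / 110 = -334.55%


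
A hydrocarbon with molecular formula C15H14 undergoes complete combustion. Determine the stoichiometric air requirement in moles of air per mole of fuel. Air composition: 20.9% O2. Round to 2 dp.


Balanced combustion: C15H14 + 18.5 O2 -> 15 CO2 + 7 H2O
O2 needed = C + H/4 = 15 + 14/4 = 18.50 moles
Air moles = O2 / 0.209 = 18.50 / 0.209 = 88.52 moles air


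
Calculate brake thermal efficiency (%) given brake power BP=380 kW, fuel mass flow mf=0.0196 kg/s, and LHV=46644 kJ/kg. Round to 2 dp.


eta_BTE = (BP / (mf * LHV)) * 100
Denominator = 0.0196 * 46644 = 914.2224 kW
eta_BTE = (380 / 914.2224) * 100 = 41.57%


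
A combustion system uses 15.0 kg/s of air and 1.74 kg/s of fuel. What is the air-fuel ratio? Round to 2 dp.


AFR = m_air / m_fuel
AFR = 15.0 / 1.74 = 8.62


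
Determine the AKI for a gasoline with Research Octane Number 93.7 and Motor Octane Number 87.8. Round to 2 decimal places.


AKI = (RON + MON) / 2
AKI = (93.7 + 87.8) / 2
AKI = 181.5 / 2 = 90.75


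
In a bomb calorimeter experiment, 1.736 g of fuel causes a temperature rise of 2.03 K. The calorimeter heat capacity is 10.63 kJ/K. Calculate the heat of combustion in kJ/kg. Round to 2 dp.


Hc = C_cal * delta_T / m_fuel
Q_released = 10.63 * 2.03 = 21.5789 kJ
m_fuel = 1.736 g = 1.736/1000 kg = 0.001736 kg
Hc = 21.5789 / 0.001736 = 12430.24 kJ/kg


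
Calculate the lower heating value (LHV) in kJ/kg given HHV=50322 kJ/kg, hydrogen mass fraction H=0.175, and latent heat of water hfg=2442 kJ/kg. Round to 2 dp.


LHV = HHV - hfg * 9 * H
Water correction = 2442 * 9 * 0.175 = 3846.150 kJ/kg
LHV = 50322 - 3846.150 = 46475.85 kJ/kg


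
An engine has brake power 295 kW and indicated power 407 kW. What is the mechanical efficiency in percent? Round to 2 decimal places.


eta_mech = (BP / IP) * 100
Ratio = 295 / 407 = 0.7248
eta_mech = 0.7248 * 100 = 72.48%


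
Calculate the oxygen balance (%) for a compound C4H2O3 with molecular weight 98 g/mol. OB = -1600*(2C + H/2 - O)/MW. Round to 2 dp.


OB = -1600 * (2C + H/2 - O) / MW
Inner = 2*4 + 2/2 - 3 = 6.00
OB = -1600 * 6.00 / 98 = -97.96%


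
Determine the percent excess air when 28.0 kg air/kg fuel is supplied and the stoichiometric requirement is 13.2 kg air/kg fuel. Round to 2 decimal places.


Excess air = actual - stoichiometric = 28.0 - 13.2 = 14.80 kg/kg fuel
Excess air % = (excess / stoich) * 100 = (14.80 / 13.2) * 100 = 112.12%


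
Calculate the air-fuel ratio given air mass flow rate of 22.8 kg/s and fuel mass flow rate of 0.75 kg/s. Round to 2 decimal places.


AFR = m_air / m_fuel
AFR = 22.8 / 0.75 = 30.40


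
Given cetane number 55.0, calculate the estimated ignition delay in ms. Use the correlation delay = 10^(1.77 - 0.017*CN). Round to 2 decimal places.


delay = 10^(1.77 - 0.017*CN)
Exponent = 1.77 - 0.017*55.0 = 0.8350
delay = 10^0.8350 = 6.84 ms


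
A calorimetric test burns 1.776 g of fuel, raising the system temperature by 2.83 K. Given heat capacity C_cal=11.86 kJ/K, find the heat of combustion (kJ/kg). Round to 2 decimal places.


Hc = C_cal * delta_T / m_fuel
Q_released = 11.86 * 2.83 = 33.5638 kJ
m_fuel = 1.776 g = 1.776/1000 kg = 0.001776 kg
Hc = 33.5638 / 0.001776 = 18898.54 kJ/kg


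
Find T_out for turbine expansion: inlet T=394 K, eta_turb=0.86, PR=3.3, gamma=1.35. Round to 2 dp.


T_out = T_in * (1 - eta * (1 - PR^(-(gamma-1)/gamma)))
Exponent = -(1.35-1)/1.35 = -0.25925926
PR^exp = 3.3^(-0.25925926) = 0.73378775
Factor = 1 - 0.86*(1 - 0.73378775) = 0.77105747
T_out = 394 * 0.77105747 = 303.80 K


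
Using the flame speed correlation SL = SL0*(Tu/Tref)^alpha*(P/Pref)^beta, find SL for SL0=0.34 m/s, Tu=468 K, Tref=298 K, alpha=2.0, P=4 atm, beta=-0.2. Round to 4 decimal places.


SL = SL0 * (Tu/Tref)^alpha * (P/Pref)^beta
T ratio = 468/298 = 1.57046980
(T ratio)^alpha = 1.57046980^2.0 = 2.466375
(P/Pref)^beta = 4^(-0.2) = 0.757858
SL = 0.34 * 2.466375 * 0.757858 = 0.6355 m/s


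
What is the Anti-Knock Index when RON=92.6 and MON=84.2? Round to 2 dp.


AKI = (RON + MON) / 2
AKI = (92.6 + 84.2) / 2
AKI = 176.8 / 2 = 88.40


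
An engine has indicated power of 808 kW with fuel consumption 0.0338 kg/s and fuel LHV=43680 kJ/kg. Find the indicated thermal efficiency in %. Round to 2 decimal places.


eta_ith = (IP / (mf * LHV)) * 100
Denominator = 0.0338 * 43680 = 1476.3840 kW
eta_ith = (808 / 1476.3840) * 100 = 54.73%


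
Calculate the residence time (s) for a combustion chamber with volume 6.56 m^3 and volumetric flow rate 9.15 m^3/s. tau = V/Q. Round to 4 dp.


tau = V / Q_flow
tau = 6.56 / 9.15 = 0.7169 s


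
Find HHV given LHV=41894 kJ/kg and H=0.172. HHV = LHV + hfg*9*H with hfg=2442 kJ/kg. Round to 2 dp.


HHV = LHV + hfg * 9 * H
Water addition = 2442 * 9 * 0.172 = 3780.216 kJ/kg
HHV = 41894 + 3780.216 = 45674.22 kJ/kg


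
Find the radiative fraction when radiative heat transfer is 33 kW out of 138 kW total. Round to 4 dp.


f_rad = Q_rad / Q_total
f_rad = 33 / 138 = 0.2391


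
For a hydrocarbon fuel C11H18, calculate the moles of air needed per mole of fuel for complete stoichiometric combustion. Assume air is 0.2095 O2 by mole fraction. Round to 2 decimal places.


Balanced combustion: C11H18 + 15.5 O2 -> 11 CO2 + 9 H2O
O2 needed = C + H/4 = 11 + 18/4 = 15.50 moles
Air moles = O2 / 0.2095 = 15.50 / 0.2095 = 73.99 moles air


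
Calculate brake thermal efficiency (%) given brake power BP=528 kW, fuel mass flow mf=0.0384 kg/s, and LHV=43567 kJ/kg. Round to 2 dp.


eta_BTE = (BP / (mf * LHV)) * 100
Denominator = 0.0384 * 43567 = 1672.9728 kW
eta_BTE = (528 / 1672.9728) * 100 = 31.56%


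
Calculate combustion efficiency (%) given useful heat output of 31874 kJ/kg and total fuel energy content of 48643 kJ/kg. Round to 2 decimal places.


Efficiency = (Q_useful / Q_fuel) * 100
Efficiency = (31874 / 48643) * 100
Efficiency = 0.6553 * 100 = 65.53%


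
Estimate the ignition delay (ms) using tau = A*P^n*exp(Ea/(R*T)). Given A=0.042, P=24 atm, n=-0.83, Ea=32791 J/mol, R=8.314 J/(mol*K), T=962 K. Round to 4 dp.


tau = A * P^n * exp(Ea/(R*T))
P^n = 24^(-0.83) = 0.07151953
Ea/(R*T) = 32791/(8.314*962) = 4.099865
exp(Ea/(R*T)) = 60.332149
tau = 0.042 * 0.07151953 * 60.332149 = 0.1812 ms


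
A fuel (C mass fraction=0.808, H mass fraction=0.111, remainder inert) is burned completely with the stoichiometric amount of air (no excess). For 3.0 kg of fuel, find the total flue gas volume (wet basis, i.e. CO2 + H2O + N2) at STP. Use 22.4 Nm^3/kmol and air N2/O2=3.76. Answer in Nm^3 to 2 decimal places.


Per kg fuel: CO2 = (C/12 kmol)*22.4 = (0.808/12)*22.4 = 1.50827 Nm^3
Per kg fuel: H2O = (H/2 kmol)*22.4 = (0.111/2)*22.4 = 1.24320 Nm^3
O2 needed per kg fuel = C/12 + H/4 = 0.808/12 + 0.111/4 = 0.09508333 kmol
Per kg fuel: N2 = O2*3.76*22.4 = 0.09508333*3.76*22.4 = 8.00830 Nm^3
Total per kg = 1.50827 + 1.24320 + 8.00830 = 10.75977 Nm^3
Total = 10.75977 * 3.0 = 32.28 Nm^3


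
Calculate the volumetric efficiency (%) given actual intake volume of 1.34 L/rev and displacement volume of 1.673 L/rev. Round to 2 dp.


eta_v = (V_actual / V_disp) * 100
Ratio = 1.34 / 1.673 = 0.8010
eta_v = 0.8010 * 100 = 80.10%


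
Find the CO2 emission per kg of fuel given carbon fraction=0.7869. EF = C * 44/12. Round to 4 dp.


EF = C_frac * (M_CO2 / M_C)
EF = 0.7869 * (44/12)
EF = 0.7869 * 3.666667 = 2.8853 kg_CO2/kg_fuel


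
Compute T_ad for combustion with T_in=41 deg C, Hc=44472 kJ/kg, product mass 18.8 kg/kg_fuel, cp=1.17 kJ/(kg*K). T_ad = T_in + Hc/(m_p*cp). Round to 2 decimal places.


T_ad = T_in + Hc / (m_p * cp)
Denominator = 18.8 * 1.17 = 21.9960
Temperature rise = 44472 / 21.9960 = 2021.82 K
T_ad = 41 + 2021.82 = 2062.82 deg C


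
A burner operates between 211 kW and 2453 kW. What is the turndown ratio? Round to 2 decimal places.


TDR = Q_max / Q_min
TDR = 2453 / 211 = 11.63


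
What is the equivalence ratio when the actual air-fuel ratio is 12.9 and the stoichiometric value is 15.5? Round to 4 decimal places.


phi = AFR_stoich / AFR_actual
phi = 15.5 / 12.9 = 1.2016


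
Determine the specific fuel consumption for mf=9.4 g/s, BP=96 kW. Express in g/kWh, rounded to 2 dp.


SFC = (mf / BP) * 3600
Rate = 9.4 / 96 = 0.097917 g/(s*kW)
SFC = 0.097917 * 3600 = 352.50 g/kWh


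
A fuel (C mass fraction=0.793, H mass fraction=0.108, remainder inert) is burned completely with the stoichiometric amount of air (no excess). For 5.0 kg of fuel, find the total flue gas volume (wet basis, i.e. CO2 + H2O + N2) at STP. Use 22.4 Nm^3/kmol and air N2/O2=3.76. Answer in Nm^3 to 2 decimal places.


Per kg fuel: CO2 = (C/12 kmol)*22.4 = (0.793/12)*22.4 = 1.48027 Nm^3
Per kg fuel: H2O = (H/2 kmol)*22.4 = (0.108/2)*22.4 = 1.20960 Nm^3
O2 needed per kg fuel = C/12 + H/4 = 0.793/12 + 0.108/4 = 0.09308333 kmol
Per kg fuel: N2 = O2*3.76*22.4 = 0.09308333*3.76*22.4 = 7.83985 Nm^3
Total per kg = 1.48027 + 1.20960 + 7.83985 = 10.52972 Nm^3
Total = 10.52972 * 5.0 = 52.65 Nm^3


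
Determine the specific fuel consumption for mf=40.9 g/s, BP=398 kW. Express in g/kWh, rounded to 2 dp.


SFC = (mf / BP) * 3600
Rate = 40.9 / 398 = 0.102764 g/(s*kW)
SFC = 0.102764 * 3600 = 369.95 g/kWh


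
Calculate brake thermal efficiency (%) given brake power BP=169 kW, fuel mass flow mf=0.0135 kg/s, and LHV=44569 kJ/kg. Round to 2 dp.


eta_BTE = (BP / (mf * LHV)) * 100
Denominator = 0.0135 * 44569 = 601.6815 kW
eta_BTE = (169 / 601.6815) * 100 = 28.09%


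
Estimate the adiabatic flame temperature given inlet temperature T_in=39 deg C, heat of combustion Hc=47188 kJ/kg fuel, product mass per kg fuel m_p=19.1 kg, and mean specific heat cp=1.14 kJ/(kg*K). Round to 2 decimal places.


T_ad = T_in + Hc / (m_p * cp)
Denominator = 19.1 * 1.14 = 21.7740
Temperature rise = 47188 / 21.7740 = 2167.17 K
T_ad = 39 + 2167.17 = 2206.17 deg C


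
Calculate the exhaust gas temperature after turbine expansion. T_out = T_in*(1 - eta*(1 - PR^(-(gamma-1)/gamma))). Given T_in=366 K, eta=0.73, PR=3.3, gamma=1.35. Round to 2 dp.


T_out = T_in * (1 - eta * (1 - PR^(-(gamma-1)/gamma)))
Exponent = -(1.35-1)/1.35 = -0.25925926
PR^exp = 3.3^(-0.25925926) = 0.73378775
Factor = 1 - 0.73*(1 - 0.73378775) = 0.80566506
T_out = 366 * 0.80566506 = 294.87 K


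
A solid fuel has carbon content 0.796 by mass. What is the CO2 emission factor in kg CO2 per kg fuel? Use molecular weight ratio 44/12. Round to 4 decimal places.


EF = C_frac * (M_CO2 / M_C)
EF = 0.796 * (44/12)
EF = 0.796 * 3.666667 = 2.9187 kg_CO2/kg_fuel


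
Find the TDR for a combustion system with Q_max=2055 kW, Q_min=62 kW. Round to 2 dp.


TDR = Q_max / Q_min
TDR = 2055 / 62 = 33.15


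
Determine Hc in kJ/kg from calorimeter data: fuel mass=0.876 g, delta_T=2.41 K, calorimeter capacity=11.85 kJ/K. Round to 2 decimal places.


Hc = C_cal * delta_T / m_fuel
Q_released = 11.85 * 2.41 = 28.5585 kJ
m_fuel = 0.876 g = 0.876/1000 kg = 0.000876 kg
Hc = 28.5585 / 0.000876 = 32601.03 kJ/kg


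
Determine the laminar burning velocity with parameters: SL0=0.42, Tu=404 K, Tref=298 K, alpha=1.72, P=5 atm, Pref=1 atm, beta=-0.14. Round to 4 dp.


SL = SL0 * (Tu/Tref)^alpha * (P/Pref)^beta
T ratio = 404/298 = 1.35570470
(T ratio)^alpha = 1.35570470^1.72 = 1.687812
(P/Pref)^beta = 5^(-0.14) = 0.798260
SL = 0.42 * 1.687812 * 0.798260 = 0.5659 m/s


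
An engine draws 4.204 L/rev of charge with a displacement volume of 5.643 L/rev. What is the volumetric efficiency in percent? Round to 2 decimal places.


eta_v = (V_actual / V_disp) * 100
Ratio = 4.204 / 5.643 = 0.7450
eta_v = 0.7450 * 100 = 74.50%
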